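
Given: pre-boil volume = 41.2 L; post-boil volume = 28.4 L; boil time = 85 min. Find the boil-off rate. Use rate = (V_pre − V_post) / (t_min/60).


rate = (41.2 − 28.4) / (85/60)

9.0353 L/hr


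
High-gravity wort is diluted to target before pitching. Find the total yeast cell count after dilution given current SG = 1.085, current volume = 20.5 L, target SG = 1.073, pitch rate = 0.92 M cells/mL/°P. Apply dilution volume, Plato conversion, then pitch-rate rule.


V_w = V·((SG_c−1)/(SG_t−1)−1);  °P = 259 − 259/SG_t;  cells = rate·(V+V_w)·°P
V_w = 20.5·((1.085−1)/(1.073−1)−1) = 3.3699
V_final = 20.5 + 3.3699 = 23.8699
°P = 259 − 259/1.073 = 17.6207
cells = 0.92·23.8699·17.6207

386.9552 billion cells


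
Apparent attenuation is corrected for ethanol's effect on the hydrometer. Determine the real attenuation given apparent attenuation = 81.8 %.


RA = AA · 0.8192
RA = 81.8 · 0.8192

67.0106 %


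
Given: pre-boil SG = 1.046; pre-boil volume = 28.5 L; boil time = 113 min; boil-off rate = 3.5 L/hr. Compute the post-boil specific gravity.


V_post = V_pre − rate·(t/60);  SG_post = 1 + (SG_pre−1)·V_pre/V_post
V_post = 28.5 − 3.5·(113/60) = 21.9083
SG_post = 1 + (1.046 − 1)·28.5/21.9083

1.0598


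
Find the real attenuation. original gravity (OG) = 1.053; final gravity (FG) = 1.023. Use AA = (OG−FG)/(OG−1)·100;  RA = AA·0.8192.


AA = (1.053 − 1.023)/(1.053 − 1)·100 = 56.6038
RA = 56.6038·0.8192

46.3698 %


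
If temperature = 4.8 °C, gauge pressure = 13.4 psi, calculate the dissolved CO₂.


vols = (P + 14.695)·(0.01821 + 0.09011·e^(−0.04·T))
vols = (13.4 + 14.695)·(0.01821 + 0.09011·e^(−0.04·4.8))

2.6010 volumes


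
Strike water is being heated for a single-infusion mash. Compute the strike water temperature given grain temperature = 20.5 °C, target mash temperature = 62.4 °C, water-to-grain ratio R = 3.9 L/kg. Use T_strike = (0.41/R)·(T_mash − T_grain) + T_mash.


T_strike = (0.41/3.9)·(62.4 − 20.5) + 62.4

66.8049 °C


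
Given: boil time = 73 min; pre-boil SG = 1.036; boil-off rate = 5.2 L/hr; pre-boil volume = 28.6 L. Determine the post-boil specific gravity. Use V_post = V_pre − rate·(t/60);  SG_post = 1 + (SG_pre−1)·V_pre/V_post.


V_post = 28.6 − 5.2·(73/60) = 22.2733
SG_post = 1 + (1.036 − 1)·28.6/22.2733

1.0462


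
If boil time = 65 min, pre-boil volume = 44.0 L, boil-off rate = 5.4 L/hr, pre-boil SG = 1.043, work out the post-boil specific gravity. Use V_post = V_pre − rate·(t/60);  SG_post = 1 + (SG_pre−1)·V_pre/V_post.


V_post = 44.0 − 5.4·(65/60) = 38.1500
SG_post = 1 + (1.043 − 1)·44.0/38.1500

1.0496


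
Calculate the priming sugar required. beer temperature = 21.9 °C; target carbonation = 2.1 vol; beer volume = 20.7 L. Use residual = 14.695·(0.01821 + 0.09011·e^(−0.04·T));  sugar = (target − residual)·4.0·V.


residual = 14.695·(0.01821 + 0.09011·e^(−0.04·21.9)) = 0.8190
sugar = (2.1 − 0.8190)·4.0·20.7

106.0636 g


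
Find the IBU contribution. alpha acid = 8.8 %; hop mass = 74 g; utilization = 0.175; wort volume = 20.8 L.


IBU = (α/100)·mass·U·1000 / V
IBU = (8.8/100)·74·0.175·1000 / 20.8

54.7885 IBU


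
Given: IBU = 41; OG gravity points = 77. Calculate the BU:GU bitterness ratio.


BU:GU = IBU / OG_points
BU:GU = 41 / 77

0.5325


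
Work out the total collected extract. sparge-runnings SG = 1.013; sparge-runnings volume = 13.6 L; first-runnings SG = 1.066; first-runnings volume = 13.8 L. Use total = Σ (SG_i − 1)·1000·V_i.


first = (1.066 − 1)·1000·13.8 = 910.8000
sparge = (1.013 − 1)·1000·13.6 = 176.8000
total = 910.8000 + 176.8000

1087.6000 gravity·L


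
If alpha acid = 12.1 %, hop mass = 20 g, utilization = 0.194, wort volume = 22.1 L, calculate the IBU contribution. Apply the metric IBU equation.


IBU = (α/100)·mass·U·1000 / V
IBU = (12.1/100)·20·0.194·1000 / 22.1

21.2434 IBU


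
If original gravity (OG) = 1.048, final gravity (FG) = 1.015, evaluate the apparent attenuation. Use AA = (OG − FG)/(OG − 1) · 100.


AA = (1.048 − 1.015)/(1.048 − 1) · 100

68.7500 %


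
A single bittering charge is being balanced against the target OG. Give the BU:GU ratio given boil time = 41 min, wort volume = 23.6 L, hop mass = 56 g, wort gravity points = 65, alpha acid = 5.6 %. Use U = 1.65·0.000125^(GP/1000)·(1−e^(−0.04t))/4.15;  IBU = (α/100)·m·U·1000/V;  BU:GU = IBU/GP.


U = 1.65·0.000125^(65/1000)·(1−e^(−0.04·41))/4.15 = 0.1787
IBU = (5.6/100)·56·0.1787·1000/23.6 = 23.7435
BU:GU = 23.7435/65

0.3653


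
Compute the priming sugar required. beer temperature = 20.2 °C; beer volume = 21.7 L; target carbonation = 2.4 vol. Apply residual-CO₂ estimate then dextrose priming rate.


residual = 14.695·(0.01821 + 0.09011·e^(−0.04·T));  sugar = (target − residual)·4.0·V
residual = 14.695·(0.01821 + 0.09011·e^(−0.04·20.2)) = 0.8578
sugar = (2.4 − 0.8578)·4.0·21.7

133.8594 g


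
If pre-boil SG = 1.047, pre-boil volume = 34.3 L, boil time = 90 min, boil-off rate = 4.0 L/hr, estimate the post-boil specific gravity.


V_post = V_pre − rate·(t/60);  SG_post = 1 + (SG_pre−1)·V_pre/V_post
V_post = 34.3 − 4.0·(90/60) = 28.3000
SG_post = 1 + (1.047 − 1)·34.3/28.3000

1.0570


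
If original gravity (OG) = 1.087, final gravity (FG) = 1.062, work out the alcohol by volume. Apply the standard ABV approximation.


ABV = (OG − FG) · 131.25
ABV = (1.087 − 1.062) · 131.25

3.2812 % ABV


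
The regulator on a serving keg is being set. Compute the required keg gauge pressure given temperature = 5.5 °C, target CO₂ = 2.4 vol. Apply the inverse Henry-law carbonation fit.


psi = vols/(0.01821 + 0.09011·e^(−0.04·T)) − 14.695
psi = 2.4/(0.01821 + 0.09011·e^(−0.04·5.5)) − 14.695

11.8170 psi


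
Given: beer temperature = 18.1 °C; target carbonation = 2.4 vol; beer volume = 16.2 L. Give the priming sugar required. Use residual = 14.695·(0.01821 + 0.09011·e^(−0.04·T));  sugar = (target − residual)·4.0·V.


residual = 14.695·(0.01821 + 0.09011·e^(−0.04·18.1)) = 0.9096
sugar = (2.4 − 0.9096)·4.0·16.2

96.5803 g


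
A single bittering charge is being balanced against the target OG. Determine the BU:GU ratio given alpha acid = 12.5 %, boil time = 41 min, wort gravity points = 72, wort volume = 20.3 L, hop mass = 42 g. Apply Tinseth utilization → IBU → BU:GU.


U = 1.65·0.000125^(GP/1000)·(1−e^(−0.04t))/4.15;  IBU = (α/100)·m·U·1000/V;  BU:GU = IBU/GP
U = 1.65·0.000125^(72/1000)·(1−e^(−0.04·41))/4.15 = 0.1678
IBU = (12.5/100)·42·0.1678·1000/20.3 = 43.3933
BU:GU = 43.3933/72

0.6027


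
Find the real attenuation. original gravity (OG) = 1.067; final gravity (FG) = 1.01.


AA = (OG−FG)/(OG−1)·100;  RA = AA·0.8192
AA = (1.067 − 1.01)/(1.067 − 1)·100 = 85.0746
RA = 85.0746·0.8192

69.6931 %


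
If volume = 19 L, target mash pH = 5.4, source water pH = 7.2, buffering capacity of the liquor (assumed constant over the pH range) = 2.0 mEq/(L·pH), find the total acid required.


acid = buffering capacity · (pH_source − pH_target) · V
acid = 2.0 · (7.2 − 5.4) · 19

68.4000 mEq


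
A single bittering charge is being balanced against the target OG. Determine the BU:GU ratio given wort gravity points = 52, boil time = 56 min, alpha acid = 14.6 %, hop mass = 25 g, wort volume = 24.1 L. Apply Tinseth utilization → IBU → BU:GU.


U = 1.65·0.000125^(GP/1000)·(1−e^(−0.04t))/4.15;  IBU = (α/100)·m·U·1000/V;  BU:GU = IBU/GP
U = 1.65·0.000125^(52/1000)·(1−e^(−0.04·56))/4.15 = 0.2226
IBU = (14.6/100)·25·0.2226·1000/24.1 = 33.7183
BU:GU = 33.7183/52

0.6484


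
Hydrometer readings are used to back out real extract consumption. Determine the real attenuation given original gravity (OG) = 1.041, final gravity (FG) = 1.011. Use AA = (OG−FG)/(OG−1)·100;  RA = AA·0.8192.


AA = (1.041 − 1.011)/(1.041 − 1)·100 = 73.1707
RA = 73.1707·0.8192

59.9415 %


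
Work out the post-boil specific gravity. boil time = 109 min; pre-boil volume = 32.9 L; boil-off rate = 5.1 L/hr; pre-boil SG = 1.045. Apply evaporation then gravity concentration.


V_post = V_pre − rate·(t/60);  SG_post = 1 + (SG_pre−1)·V_pre/V_post
V_post = 32.9 − 5.1·(109/60) = 23.6350
SG_post = 1 + (1.045 − 1)·32.9/23.6350

1.0626


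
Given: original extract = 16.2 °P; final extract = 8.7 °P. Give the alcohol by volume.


SG = 259/(259 − P);  ABV = (OG − FG)·131.25
OG = 259/(259 − 16.2) = 1.0667
FG = 259/(259 − 8.7) = 1.0348
ABV = (1.0667 − 1.0348)·131.25

4.1952 % ABV


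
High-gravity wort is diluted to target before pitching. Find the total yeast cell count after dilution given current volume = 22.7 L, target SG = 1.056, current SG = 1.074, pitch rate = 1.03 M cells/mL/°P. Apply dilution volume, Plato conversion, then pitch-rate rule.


V_w = V·((SG_c−1)/(SG_t−1)−1);  °P = 259 − 259/SG_t;  cells = rate·(V+V_w)·°P
V_w = 22.7·((1.074−1)/(1.056−1)−1) = 7.2964
V_final = 22.7 + 7.2964 = 29.9964
°P = 259 − 259/1.056 = 13.7348
cells = 1.03·29.9964·13.7348

424.3563 billion cells


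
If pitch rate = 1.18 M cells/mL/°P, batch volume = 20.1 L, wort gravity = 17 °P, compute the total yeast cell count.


cells (billions) = rate · V_L · °P
cells = 1.18 · 20.1 · 17

403.2060 billion cells


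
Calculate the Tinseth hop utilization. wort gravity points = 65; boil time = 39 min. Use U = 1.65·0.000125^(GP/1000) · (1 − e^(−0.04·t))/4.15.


bigness = 1.65·0.000125^(65/1000) = 0.9200
boil_factor = (1 − e^(−0.04·39))/4.15 = 0.1903
U = 0.9200 · 0.1903

0.1751


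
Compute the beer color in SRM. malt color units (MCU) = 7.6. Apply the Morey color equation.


SRM = 1.4922 · MCU^0.6859
SRM = 1.4922 · 7.6^0.6859

5.9976 SRM


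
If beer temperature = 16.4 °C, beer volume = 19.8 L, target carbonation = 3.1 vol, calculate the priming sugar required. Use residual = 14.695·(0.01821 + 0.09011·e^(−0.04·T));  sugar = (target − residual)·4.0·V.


residual = 14.695·(0.01821 + 0.09011·e^(−0.04·16.4)) = 0.9547
sugar = (3.1 − 0.9547)·4.0·19.8

169.9049 g


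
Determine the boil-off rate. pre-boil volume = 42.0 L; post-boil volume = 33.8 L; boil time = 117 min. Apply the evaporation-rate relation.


rate = (V_pre − V_post) / (t_min/60)
rate = (42.0 − 33.8) / (117/60)

4.2051 L/hr


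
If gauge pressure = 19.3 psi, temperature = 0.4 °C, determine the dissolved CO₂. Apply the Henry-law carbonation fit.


vols = (P + 14.695)·(0.01821 + 0.09011·e^(−0.04·T))
vols = (19.3 + 14.695)·(0.01821 + 0.09011·e^(−0.04·0.4))

3.6337 volumes


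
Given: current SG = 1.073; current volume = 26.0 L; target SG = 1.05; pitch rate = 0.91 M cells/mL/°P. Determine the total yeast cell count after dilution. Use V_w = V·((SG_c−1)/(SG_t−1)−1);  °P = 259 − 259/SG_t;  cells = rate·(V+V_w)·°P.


V_w = 26.0·((1.073−1)/(1.05−1)−1) = 11.9600
V_final = 26.0 + 11.9600 = 37.9600
°P = 259 − 259/1.05 = 12.3333
cells = 0.91·37.9600·12.3333

426.0377 billion cells


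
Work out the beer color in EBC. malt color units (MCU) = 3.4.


SRM = 1.4922·MCU^0.6859;  EBC = SRM·1.97
SRM = 1.4922·3.4^0.6859 = 3.4544
EBC = 3.4544·1.97

6.8051 EBC


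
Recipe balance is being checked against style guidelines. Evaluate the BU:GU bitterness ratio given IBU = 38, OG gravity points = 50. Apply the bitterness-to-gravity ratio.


BU:GU = IBU / OG_points
BU:GU = 38 / 50

0.7600


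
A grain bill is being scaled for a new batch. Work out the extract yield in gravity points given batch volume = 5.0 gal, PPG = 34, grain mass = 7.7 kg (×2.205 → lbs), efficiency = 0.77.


points = lbs × PPG × eff / vol
lbs = 7.7 × 2.205 = 16.9785
points = 16.9785 × 34 × 0.77 / 5.0

88.8994 points


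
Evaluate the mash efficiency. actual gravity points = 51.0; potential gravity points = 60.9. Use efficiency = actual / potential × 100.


efficiency = 51.0 / 60.9 × 100

83.7438 %


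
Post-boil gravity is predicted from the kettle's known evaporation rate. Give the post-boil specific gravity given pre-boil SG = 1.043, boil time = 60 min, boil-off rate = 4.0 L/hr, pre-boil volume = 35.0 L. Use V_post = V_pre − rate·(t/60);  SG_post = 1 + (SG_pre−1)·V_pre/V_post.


V_post = 35.0 − 4.0·(60/60) = 31.0000
SG_post = 1 + (1.043 − 1)·35.0/31.0000

1.0485


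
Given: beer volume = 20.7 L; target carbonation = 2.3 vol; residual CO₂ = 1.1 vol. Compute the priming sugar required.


sugar = (target − residual)·4.0·V
sugar = (2.3 − 1.1)·4.0·20.7

99.3600 g


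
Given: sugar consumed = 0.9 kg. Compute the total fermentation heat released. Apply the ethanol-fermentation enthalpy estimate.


Q = m_sugar · 590 kJ/kg
Q = 0.9 · 590

531.0000 kJ


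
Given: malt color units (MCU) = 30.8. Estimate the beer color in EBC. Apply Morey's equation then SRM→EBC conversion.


SRM = 1.4922·MCU^0.6859;  EBC = SRM·1.97
SRM = 1.4922·30.8^0.6859 = 15.6612
EBC = 15.6612·1.97

30.8525 EBC


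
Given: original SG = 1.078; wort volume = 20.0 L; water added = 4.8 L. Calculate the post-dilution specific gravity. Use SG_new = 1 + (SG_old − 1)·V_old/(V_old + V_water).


pts = (1.078 − 1)·1000·20.0/(20.0 + 4.8) = 62.9032
SG_new = 1 + 62.9032/1000

1.0629


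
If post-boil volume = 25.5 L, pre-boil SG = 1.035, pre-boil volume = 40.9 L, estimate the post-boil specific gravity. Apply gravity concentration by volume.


SG_post = 1 + (SG_pre − 1)·V_pre/V_post
pts_pre = (1.035 − 1)·1000 = 35.0000
pts_post = 35.0000·40.9/25.5 = 56.1373
SG_post = 1 + 56.1373/1000

1.0561


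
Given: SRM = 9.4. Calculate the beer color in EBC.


EBC = SRM · 1.97
EBC = 9.4 · 1.97

18.5180 EBC


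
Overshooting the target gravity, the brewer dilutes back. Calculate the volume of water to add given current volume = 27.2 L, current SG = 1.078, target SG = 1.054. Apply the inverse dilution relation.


V_water = V·((SG_curr − 1)/(SG_target − 1) − 1)
V_water = 27.2·((1.078 − 1)/(1.054 − 1) − 1)

12.0889 L


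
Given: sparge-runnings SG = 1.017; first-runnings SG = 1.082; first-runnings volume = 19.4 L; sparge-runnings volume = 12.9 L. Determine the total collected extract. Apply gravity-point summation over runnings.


total = Σ (SG_i − 1)·1000·V_i
first = (1.082 − 1)·1000·19.4 = 1590.8000
sparge = (1.017 − 1)·1000·12.9 = 219.3000
total = 1590.8000 + 219.3000

1810.1000 gravity·L


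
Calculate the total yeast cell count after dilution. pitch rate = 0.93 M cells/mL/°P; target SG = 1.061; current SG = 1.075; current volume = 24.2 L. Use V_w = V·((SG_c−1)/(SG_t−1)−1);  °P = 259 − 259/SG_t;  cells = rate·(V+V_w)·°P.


V_w = 24.2·((1.075−1)/(1.061−1)−1) = 5.5541
V_final = 24.2 + 5.5541 = 29.7541
°P = 259 − 259/1.061 = 14.8907
cells = 0.93·29.7541·14.8907

412.0443 billion cells


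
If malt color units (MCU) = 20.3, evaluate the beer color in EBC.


SRM = 1.4922·MCU^0.6859;  EBC = SRM·1.97
SRM = 1.4922·20.3^0.6859 = 11.7663
EBC = 11.7663·1.97

23.1795 EBC


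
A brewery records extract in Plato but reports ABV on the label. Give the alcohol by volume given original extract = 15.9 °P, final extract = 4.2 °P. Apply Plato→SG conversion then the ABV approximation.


SG = 259/(259 − P);  ABV = (OG − FG)·131.25
OG = 259/(259 − 15.9) = 1.0654
FG = 259/(259 − 4.2) = 1.0165
ABV = (1.0654 − 1.0165)·131.25

6.4210 % ABV


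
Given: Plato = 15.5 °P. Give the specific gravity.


SG = 259/(259 − P)
SG = 259/(259 − 15.5)

1.0637


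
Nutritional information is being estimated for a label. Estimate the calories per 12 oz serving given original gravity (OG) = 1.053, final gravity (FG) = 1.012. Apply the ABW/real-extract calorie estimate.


ABW = (OG−FG)·131.25·0.79/FG;  °P = 259 − 259/SG (for OG→OE and FG→AE);  RE = 0.1808·OE + 0.8192·AE;  Cal = (6.9·ABW + 4·(RE−0.1))·FG·3.55
ABW = (1.053 − 1.012)·131.25·0.79/1.012 = 4.2008
OE = 259 − 259/1.053 = 13.0361 °P
AE = 259 − 259/1.012 = 3.0711 °P
RE = 0.1808·13.0361 + 0.8192·3.0711 = 4.8728 °P
Cal = (6.9·4.2008 + 4·(4.8728−0.1))·1.012·3.55

172.7200 kcal


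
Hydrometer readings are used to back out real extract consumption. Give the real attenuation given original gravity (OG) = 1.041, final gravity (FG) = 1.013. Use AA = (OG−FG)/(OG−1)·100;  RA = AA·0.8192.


AA = (1.041 − 1.013)/(1.041 − 1)·100 = 68.2927
RA = 68.2927·0.8192

55.9454 %


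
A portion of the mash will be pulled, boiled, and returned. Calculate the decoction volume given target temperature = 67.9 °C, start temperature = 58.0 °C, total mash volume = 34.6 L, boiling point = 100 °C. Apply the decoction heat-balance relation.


V_dec = V_total·(T_target − T_start)/(T_boil − T_start)
V_dec = 34.6·(67.9 − 58.0)/(100 − 58.0)

8.1557 L


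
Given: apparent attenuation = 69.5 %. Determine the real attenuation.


RA = AA · 0.8192
RA = 69.5 · 0.8192

56.9344 %


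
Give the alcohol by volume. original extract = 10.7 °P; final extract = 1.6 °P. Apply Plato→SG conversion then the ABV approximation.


SG = 259/(259 − P);  ABV = (OG − FG)·131.25
OG = 259/(259 − 10.7) = 1.0431
FG = 259/(259 − 1.6) = 1.0062
ABV = (1.0431 − 1.0062)·131.25

4.8401 % ABV


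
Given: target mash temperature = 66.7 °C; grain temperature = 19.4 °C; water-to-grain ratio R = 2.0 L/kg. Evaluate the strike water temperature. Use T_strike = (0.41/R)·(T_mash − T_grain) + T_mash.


T_strike = (0.41/2.0)·(66.7 − 19.4) + 66.7

76.3965 °C


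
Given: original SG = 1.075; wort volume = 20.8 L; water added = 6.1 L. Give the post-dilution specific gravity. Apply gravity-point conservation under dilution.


SG_new = 1 + (SG_old − 1)·V_old/(V_old + V_water)
pts = (1.075 − 1)·1000·20.8/(20.8 + 6.1) = 57.9926
SG_new = 1 + 57.9926/1000

1.0580


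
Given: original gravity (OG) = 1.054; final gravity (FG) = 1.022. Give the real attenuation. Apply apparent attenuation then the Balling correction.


AA = (OG−FG)/(OG−1)·100;  RA = AA·0.8192
AA = (1.054 − 1.022)/(1.054 − 1)·100 = 59.2593
RA = 59.2593·0.8192

48.5452 %


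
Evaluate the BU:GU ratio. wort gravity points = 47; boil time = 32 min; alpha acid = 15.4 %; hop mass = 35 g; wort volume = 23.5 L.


U = 1.65·0.000125^(GP/1000)·(1−e^(−0.04t))/4.15;  IBU = (α/100)·m·U·1000/V;  BU:GU = IBU/GP
U = 1.65·0.000125^(47/1000)·(1−e^(−0.04·32))/4.15 = 0.1882
IBU = (15.4/100)·35·0.1882·1000/23.5 = 43.1545
BU:GU = 43.1545/47

0.9182


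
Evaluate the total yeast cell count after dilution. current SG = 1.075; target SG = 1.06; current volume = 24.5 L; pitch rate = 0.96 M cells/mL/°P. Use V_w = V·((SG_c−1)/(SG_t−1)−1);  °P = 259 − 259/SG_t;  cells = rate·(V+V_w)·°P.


V_w = 24.5·((1.075−1)/(1.06−1)−1) = 6.1250
V_final = 24.5 + 6.1250 = 30.6250
°P = 259 − 259/1.06 = 14.6604
cells = 0.96·30.6250·14.6604

431.0151 billion cells


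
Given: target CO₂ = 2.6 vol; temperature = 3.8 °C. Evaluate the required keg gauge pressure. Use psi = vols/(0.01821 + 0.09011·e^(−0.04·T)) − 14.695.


psi = 2.6/(0.01821 + 0.09011·e^(−0.04·3.8)) − 14.695

12.4978 psi


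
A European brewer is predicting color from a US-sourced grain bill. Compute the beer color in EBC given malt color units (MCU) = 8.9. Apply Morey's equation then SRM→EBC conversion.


SRM = 1.4922·MCU^0.6859;  EBC = SRM·1.97
SRM = 1.4922·8.9^0.6859 = 6.6836
EBC = 6.6836·1.97

13.1668 EBC


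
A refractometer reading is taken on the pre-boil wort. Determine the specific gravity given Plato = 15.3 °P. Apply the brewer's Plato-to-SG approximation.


SG = 259/(259 − P)
SG = 259/(259 − 15.3)

1.0628


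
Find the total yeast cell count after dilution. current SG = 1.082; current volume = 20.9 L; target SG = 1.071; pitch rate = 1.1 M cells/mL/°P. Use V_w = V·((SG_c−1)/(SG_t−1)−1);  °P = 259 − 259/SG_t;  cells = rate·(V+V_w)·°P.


V_w = 20.9·((1.082−1)/(1.071−1)−1) = 3.2380
V_final = 20.9 + 3.2380 = 24.1380
°P = 259 − 259/1.071 = 17.1699
cells = 1.1·24.1380·17.1699

455.8932 billion cells


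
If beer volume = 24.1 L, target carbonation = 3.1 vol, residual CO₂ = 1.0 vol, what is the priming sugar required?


sugar = (target − residual)·4.0·V
sugar = (3.1 − 1.0)·4.0·24.1

202.4400 g


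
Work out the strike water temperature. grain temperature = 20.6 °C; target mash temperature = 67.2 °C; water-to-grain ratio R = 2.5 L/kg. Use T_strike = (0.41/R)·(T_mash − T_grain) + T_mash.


T_strike = (0.41/2.5)·(67.2 − 20.6) + 67.2

74.8424 °C


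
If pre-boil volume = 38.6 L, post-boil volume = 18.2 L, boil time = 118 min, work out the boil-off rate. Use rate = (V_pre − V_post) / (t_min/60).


rate = (38.6 − 18.2) / (118/60)

10.3729 L/hr


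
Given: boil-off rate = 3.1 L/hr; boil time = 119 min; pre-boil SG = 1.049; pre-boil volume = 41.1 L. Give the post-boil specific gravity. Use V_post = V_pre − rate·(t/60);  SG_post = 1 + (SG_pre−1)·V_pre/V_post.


V_post = 41.1 − 3.1·(119/60) = 34.9517
SG_post = 1 + (1.049 − 1)·41.1/34.9517

1.0576


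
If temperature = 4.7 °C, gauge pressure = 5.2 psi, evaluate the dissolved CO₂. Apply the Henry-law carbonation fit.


vols = (P + 14.695)·(0.01821 + 0.09011·e^(−0.04·T))
vols = (5.2 + 14.695)·(0.01821 + 0.09011·e^(−0.04·4.7))

1.8478 volumes


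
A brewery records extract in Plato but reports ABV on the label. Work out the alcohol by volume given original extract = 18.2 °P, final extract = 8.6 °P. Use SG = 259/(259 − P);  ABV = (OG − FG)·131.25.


OG = 259/(259 − 18.2) = 1.0756
FG = 259/(259 − 8.6) = 1.0343
ABV = (1.0756 − 1.0343)·131.25

5.4123 % ABV


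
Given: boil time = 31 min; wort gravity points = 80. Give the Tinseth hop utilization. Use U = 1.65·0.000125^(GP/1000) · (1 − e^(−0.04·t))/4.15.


bigness = 1.65·0.000125^(80/1000) = 0.8040
boil_factor = (1 − e^(−0.04·31))/4.15 = 0.1712
U = 0.8040 · 0.1712

0.1377


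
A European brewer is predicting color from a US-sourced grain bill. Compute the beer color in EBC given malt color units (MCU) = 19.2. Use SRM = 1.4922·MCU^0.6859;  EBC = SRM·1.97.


SRM = 1.4922·19.2^0.6859 = 11.3251
EBC = 11.3251·1.97

22.3105 EBC


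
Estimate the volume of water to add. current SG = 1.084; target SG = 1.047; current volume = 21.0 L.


V_water = V·((SG_curr − 1)/(SG_target − 1) − 1)
V_water = 21.0·((1.084 − 1)/(1.047 − 1) − 1)

16.5319 L


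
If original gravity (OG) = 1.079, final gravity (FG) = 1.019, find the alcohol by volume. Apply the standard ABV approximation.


ABV = (OG − FG) · 131.25
ABV = (1.079 − 1.019) · 131.25

7.8750 % ABV


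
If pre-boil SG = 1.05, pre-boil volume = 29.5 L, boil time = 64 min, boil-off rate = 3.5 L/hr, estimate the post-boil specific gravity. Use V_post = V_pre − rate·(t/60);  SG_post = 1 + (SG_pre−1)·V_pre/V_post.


V_post = 29.5 − 3.5·(64/60) = 25.7667
SG_post = 1 + (1.05 − 1)·29.5/25.7667

1.0572


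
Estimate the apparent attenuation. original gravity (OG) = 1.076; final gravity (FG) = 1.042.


AA = (OG − FG)/(OG − 1) · 100
AA = (1.076 − 1.042)/(1.076 − 1) · 100

44.7368 %


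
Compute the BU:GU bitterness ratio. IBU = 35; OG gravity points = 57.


BU:GU = IBU / OG_points
BU:GU = 35 / 57

0.6140


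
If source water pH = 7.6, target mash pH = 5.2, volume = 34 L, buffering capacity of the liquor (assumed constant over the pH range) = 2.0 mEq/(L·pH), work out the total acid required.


acid = buffering capacity · (pH_source − pH_target) · V
acid = 2.0 · (7.6 − 5.2) · 34

163.2000 mEq


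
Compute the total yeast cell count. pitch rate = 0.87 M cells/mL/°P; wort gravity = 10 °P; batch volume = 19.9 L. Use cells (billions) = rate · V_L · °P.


cells = 0.87 · 19.9 · 10

173.1300 billion cells


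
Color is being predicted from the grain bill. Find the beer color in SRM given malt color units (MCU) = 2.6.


SRM = 1.4922 · MCU^0.6859
SRM = 1.4922 · 2.6^0.6859

2.8738 SRM


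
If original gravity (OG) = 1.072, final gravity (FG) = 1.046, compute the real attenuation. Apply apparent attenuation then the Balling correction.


AA = (OG−FG)/(OG−1)·100;  RA = AA·0.8192
AA = (1.072 − 1.046)/(1.072 − 1)·100 = 36.1111
RA = 36.1111·0.8192

29.5822 %


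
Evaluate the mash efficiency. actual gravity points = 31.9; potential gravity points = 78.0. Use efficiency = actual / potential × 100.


efficiency = 31.9 / 78.0 × 100

40.8974 %


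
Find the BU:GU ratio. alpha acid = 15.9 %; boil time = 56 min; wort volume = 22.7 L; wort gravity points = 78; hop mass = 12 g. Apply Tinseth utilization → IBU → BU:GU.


U = 1.65·0.000125^(GP/1000)·(1−e^(−0.04t))/4.15;  IBU = (α/100)·m·U·1000/V;  BU:GU = IBU/GP
U = 1.65·0.000125^(78/1000)·(1−e^(−0.04·56))/4.15 = 0.1762
IBU = (15.9/100)·12·0.1762·1000/22.7 = 14.8136
BU:GU = 14.8136/78

0.1899


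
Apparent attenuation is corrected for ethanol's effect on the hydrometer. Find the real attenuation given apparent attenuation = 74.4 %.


RA = AA · 0.8192
RA = 74.4 · 0.8192

60.9485 %


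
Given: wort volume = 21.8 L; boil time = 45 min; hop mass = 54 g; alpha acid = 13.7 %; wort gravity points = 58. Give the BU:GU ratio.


U = 1.65·0.000125^(GP/1000)·(1−e^(−0.04t))/4.15;  IBU = (α/100)·m·U·1000/V;  BU:GU = IBU/GP
U = 1.65·0.000125^(58/1000)·(1−e^(−0.04·45))/4.15 = 0.1971
IBU = (13.7/100)·54·0.1971·1000/21.8 = 66.8722
BU:GU = 66.8722/58

1.1530


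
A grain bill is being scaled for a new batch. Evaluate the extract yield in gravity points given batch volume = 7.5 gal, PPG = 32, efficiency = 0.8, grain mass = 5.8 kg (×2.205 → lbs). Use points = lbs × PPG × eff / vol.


lbs = 5.8 × 2.205 = 12.7890
points = 12.7890 × 32 × 0.8 / 7.5

43.6531 points


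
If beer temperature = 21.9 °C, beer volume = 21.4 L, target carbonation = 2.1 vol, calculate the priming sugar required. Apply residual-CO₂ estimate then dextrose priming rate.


residual = 14.695·(0.01821 + 0.09011·e^(−0.04·T));  sugar = (target − residual)·4.0·V
residual = 14.695·(0.01821 + 0.09011·e^(−0.04·21.9)) = 0.8190
sugar = (2.1 − 0.8190)·4.0·21.4

109.6503 g


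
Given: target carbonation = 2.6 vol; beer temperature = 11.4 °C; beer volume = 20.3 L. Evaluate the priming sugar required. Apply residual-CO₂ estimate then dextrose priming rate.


residual = 14.695·(0.01821 + 0.09011·e^(−0.04·T));  sugar = (target − residual)·4.0·V
residual = 14.695·(0.01821 + 0.09011·e^(−0.04·11.4)) = 1.1069
sugar = (2.6 − 1.1069)·4.0·20.3

121.2421 g


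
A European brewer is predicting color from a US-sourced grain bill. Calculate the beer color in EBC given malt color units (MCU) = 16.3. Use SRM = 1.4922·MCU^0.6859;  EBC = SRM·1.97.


SRM = 1.4922·16.3^0.6859 = 10.1220
EBC = 10.1220·1.97

19.9403 EBC


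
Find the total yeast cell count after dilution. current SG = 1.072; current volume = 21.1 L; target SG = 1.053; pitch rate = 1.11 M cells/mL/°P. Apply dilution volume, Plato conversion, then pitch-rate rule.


V_w = V·((SG_c−1)/(SG_t−1)−1);  °P = 259 − 259/SG_t;  cells = rate·(V+V_w)·°P
V_w = 21.1·((1.072−1)/(1.053−1)−1) = 7.5642
V_final = 21.1 + 7.5642 = 28.6642
°P = 259 − 259/1.053 = 13.0361
cells = 1.11·28.6642·13.0361

414.7719 billion cells


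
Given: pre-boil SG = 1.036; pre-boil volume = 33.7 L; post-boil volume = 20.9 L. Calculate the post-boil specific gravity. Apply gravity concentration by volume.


SG_post = 1 + (SG_pre − 1)·V_pre/V_post
pts_pre = (1.036 − 1)·1000 = 36.0000
pts_post = 36.0000·33.7/20.9 = 58.0478
SG_post = 1 + 58.0478/1000

1.0580


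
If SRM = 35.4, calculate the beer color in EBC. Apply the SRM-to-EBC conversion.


EBC = SRM · 1.97
EBC = 35.4 · 1.97

69.7380 EBC


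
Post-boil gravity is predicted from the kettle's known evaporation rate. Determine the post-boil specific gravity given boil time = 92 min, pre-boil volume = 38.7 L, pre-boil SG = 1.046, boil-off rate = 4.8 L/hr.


V_post = V_pre − rate·(t/60);  SG_post = 1 + (SG_pre−1)·V_pre/V_post
V_post = 38.7 − 4.8·(92/60) = 31.3400
SG_post = 1 + (1.046 − 1)·38.7/31.3400

1.0568


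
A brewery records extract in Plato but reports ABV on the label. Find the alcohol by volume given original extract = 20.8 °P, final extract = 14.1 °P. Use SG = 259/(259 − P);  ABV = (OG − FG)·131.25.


OG = 259/(259 − 20.8) = 1.0873
FG = 259/(259 − 14.1) = 1.0576
ABV = (1.0873 − 1.0576)·131.25

3.9043 % ABV


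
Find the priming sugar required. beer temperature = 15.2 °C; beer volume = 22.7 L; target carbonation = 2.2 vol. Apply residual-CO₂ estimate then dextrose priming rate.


residual = 14.695·(0.01821 + 0.09011·e^(−0.04·T));  sugar = (target − residual)·4.0·V
residual = 14.695·(0.01821 + 0.09011·e^(−0.04·15.2)) = 0.9885
sugar = (2.2 − 0.9885)·4.0·22.7

110.0021 g


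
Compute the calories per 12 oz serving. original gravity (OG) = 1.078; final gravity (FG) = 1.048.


ABW = (OG−FG)·131.25·0.79/FG;  °P = 259 − 259/SG (for OG→OE and FG→AE);  RE = 0.1808·OE + 0.8192·AE;  Cal = (6.9·ABW + 4·(RE−0.1))·FG·3.55
ABW = (1.078 − 1.048)·131.25·0.79/1.048 = 2.9682
OE = 259 − 259/1.078 = 18.7403 °P
AE = 259 − 259/1.048 = 11.8626 °P
RE = 0.1808·18.7403 + 0.8192·11.8626 = 13.1061 °P
Cal = (6.9·2.9682 + 4·(13.1061−0.1))·1.048·3.55

269.7460 kcal


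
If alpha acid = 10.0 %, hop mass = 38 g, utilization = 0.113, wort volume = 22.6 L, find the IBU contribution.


IBU = (α/100)·mass·U·1000 / V
IBU = (10.0/100)·38·0.113·1000 / 22.6

19.0000 IBU


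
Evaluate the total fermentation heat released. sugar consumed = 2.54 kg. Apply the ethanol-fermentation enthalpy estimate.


Q = m_sugar · 590 kJ/kg
Q = 2.54 · 590

1498.6000 kJ


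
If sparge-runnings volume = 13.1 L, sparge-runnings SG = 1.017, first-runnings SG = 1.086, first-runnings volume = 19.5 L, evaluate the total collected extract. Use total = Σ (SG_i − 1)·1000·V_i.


first = (1.086 − 1)·1000·19.5 = 1677.0000
sparge = (1.017 − 1)·1000·13.1 = 222.7000
total = 1677.0000 + 222.7000

1899.7000 gravity·L


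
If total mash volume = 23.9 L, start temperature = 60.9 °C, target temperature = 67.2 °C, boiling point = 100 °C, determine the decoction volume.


V_dec = V_total·(T_target − T_start)/(T_boil − T_start)
V_dec = 23.9·(67.2 − 60.9)/(100 − 60.9)

3.8509 L


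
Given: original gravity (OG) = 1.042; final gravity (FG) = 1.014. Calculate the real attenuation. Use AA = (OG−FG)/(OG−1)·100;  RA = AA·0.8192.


AA = (1.042 − 1.014)/(1.042 − 1)·100 = 66.6667
RA = 66.6667·0.8192

54.6133 %


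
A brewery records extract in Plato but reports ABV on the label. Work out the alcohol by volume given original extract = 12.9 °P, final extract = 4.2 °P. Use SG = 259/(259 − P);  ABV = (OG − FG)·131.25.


OG = 259/(259 − 12.9) = 1.0524
FG = 259/(259 − 4.2) = 1.0165
ABV = (1.0524 − 1.0165)·131.25

4.7164 % ABV


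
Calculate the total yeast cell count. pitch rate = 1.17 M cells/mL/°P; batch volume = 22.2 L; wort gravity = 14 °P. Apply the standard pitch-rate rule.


cells (billions) = rate · V_L · °P
cells = 1.17 · 22.2 · 14

363.6360 billion cells


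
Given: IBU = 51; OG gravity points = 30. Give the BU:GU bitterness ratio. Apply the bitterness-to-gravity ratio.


BU:GU = IBU / OG_points
BU:GU = 51 / 30

1.7000


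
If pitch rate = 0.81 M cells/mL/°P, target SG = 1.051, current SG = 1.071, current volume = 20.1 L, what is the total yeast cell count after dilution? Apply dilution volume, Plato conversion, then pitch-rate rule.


V_w = V·((SG_c−1)/(SG_t−1)−1);  °P = 259 − 259/SG_t;  cells = rate·(V+V_w)·°P
V_w = 20.1·((1.071−1)/(1.051−1)−1) = 7.8824
V_final = 20.1 + 7.8824 = 27.9824
°P = 259 − 259/1.051 = 12.5680
cells = 0.81·27.9824·12.5680

284.8633 billion cells


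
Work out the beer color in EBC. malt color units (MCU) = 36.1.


SRM = 1.4922·MCU^0.6859;  EBC = SRM·1.97
SRM = 1.4922·36.1^0.6859 = 17.4631
EBC = 17.4631·1.97

34.4023 EBC


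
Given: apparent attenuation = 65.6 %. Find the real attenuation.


RA = AA · 0.8192
RA = 65.6 · 0.8192

53.7395 %


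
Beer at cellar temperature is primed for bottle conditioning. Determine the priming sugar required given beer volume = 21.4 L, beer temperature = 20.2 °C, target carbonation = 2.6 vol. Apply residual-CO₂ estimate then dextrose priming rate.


residual = 14.695·(0.01821 + 0.09011·e^(−0.04·T));  sugar = (target − residual)·4.0·V
residual = 14.695·(0.01821 + 0.09011·e^(−0.04·20.2)) = 0.8578
sugar = (2.6 − 0.8578)·4.0·21.4

149.1288 g


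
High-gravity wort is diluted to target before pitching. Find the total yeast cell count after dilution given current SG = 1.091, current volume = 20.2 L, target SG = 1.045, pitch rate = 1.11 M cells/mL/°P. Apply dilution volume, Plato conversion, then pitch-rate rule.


V_w = V·((SG_c−1)/(SG_t−1)−1);  °P = 259 − 259/SG_t;  cells = rate·(V+V_w)·°P
V_w = 20.2·((1.091−1)/(1.045−1)−1) = 20.6489
V_final = 20.2 + 20.6489 = 40.8489
°P = 259 − 259/1.045 = 11.1531
cells = 1.11·40.8489·11.1531

505.7073 billion cells


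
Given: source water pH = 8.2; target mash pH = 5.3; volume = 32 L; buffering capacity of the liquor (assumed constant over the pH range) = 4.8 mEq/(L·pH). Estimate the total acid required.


acid = buffering capacity · (pH_source − pH_target) · V
acid = 4.8 · (8.2 − 5.3) · 32

445.4400 mEq


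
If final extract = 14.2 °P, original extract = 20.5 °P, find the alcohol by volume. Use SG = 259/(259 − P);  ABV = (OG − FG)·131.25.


OG = 259/(259 − 20.5) = 1.0860
FG = 259/(259 − 14.2) = 1.0580
ABV = (1.0860 − 1.0580)·131.25

3.6681 % ABV


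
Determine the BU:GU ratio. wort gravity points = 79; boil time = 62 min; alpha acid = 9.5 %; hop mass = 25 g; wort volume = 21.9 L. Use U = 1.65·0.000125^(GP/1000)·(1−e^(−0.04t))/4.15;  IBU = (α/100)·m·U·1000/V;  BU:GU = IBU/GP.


U = 1.65·0.000125^(79/1000)·(1−e^(−0.04·62))/4.15 = 0.1791
IBU = (9.5/100)·25·0.1791·1000/21.9 = 19.4235
BU:GU = 19.4235/79

0.2459


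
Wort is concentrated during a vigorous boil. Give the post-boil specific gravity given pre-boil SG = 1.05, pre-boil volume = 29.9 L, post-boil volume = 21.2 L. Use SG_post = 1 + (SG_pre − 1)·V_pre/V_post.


pts_pre = (1.05 − 1)·1000 = 50.0000
pts_post = 50.0000·29.9/21.2 = 70.5189
SG_post = 1 + 70.5189/1000

1.0705


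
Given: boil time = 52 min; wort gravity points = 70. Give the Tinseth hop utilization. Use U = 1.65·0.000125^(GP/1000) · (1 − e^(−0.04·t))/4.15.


bigness = 1.65·0.000125^(70/1000) = 0.8796
boil_factor = (1 − e^(−0.04·52))/4.15 = 0.2109
U = 0.8796 · 0.2109

0.1855


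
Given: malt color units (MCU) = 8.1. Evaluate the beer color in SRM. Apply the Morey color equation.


SRM = 1.4922 · MCU^0.6859
SRM = 1.4922 · 8.1^0.6859

6.2655 SRM


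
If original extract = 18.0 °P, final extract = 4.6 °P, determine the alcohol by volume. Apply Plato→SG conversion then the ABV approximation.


SG = 259/(259 − P);  ABV = (OG − FG)·131.25
OG = 259/(259 − 18.0) = 1.0747
FG = 259/(259 − 4.6) = 1.0181
ABV = (1.0747 − 1.0181)·131.25

7.4297 % ABV


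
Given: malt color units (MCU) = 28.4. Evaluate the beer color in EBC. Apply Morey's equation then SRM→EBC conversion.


SRM = 1.4922·MCU^0.6859;  EBC = SRM·1.97
SRM = 1.4922·28.4^0.6859 = 14.8135
EBC = 14.8135·1.97

29.1826 EBC


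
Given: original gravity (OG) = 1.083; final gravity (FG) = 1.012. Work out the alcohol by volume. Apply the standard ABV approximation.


ABV = (OG − FG) · 131.25
ABV = (1.083 − 1.012) · 131.25

9.3187 % ABV


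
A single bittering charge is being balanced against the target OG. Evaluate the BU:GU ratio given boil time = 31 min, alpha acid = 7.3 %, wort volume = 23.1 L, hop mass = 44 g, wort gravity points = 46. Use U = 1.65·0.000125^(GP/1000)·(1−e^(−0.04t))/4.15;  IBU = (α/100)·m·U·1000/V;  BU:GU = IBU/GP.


U = 1.65·0.000125^(46/1000)·(1−e^(−0.04·31))/4.15 = 0.1869
IBU = (7.3/100)·44·0.1869·1000/23.1 = 25.9832
BU:GU = 25.9832/46

0.5649


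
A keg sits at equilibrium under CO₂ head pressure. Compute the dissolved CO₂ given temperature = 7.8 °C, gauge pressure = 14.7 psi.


vols = (P + 14.695)·(0.01821 + 0.09011·e^(−0.04·T))
vols = (14.7 + 14.695)·(0.01821 + 0.09011·e^(−0.04·7.8))

2.4741 volumes


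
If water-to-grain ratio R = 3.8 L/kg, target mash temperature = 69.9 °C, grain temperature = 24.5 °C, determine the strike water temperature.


T_strike = (0.41/R)·(T_mash − T_grain) + T_mash
T_strike = (0.41/3.8)·(69.9 − 24.5) + 69.9

74.7984 °C


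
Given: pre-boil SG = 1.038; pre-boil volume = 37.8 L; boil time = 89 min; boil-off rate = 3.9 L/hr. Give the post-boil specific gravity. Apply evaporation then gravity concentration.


V_post = V_pre − rate·(t/60);  SG_post = 1 + (SG_pre−1)·V_pre/V_post
V_post = 37.8 − 3.9·(89/60) = 32.0150
SG_post = 1 + (1.038 − 1)·37.8/32.0150

1.0449


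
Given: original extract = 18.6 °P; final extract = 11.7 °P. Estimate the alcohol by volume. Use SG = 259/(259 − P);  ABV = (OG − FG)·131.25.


OG = 259/(259 − 18.6) = 1.0774
FG = 259/(259 − 11.7) = 1.0473
ABV = (1.0774 − 1.0473)·131.25

3.9454 % ABV


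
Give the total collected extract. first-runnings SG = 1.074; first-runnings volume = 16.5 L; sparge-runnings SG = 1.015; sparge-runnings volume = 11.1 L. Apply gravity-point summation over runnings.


total = Σ (SG_i − 1)·1000·V_i
first = (1.074 − 1)·1000·16.5 = 1221.0000
sparge = (1.015 − 1)·1000·11.1 = 166.5000
total = 1221.0000 + 166.5000

1387.5000 gravity·L


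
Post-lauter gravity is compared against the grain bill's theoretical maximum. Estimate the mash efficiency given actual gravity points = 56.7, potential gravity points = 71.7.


efficiency = actual / potential × 100
efficiency = 56.7 / 71.7 × 100

79.0795 %


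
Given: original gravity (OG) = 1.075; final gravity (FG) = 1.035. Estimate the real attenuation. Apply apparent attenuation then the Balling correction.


AA = (OG−FG)/(OG−1)·100;  RA = AA·0.8192
AA = (1.075 − 1.035)/(1.075 − 1)·100 = 53.3333
RA = 53.3333·0.8192

43.6907 %


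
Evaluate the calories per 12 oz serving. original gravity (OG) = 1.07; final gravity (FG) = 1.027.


ABW = (OG−FG)·131.25·0.79/FG;  °P = 259 − 259/SG (for OG→OE and FG→AE);  RE = 0.1808·OE + 0.8192·AE;  Cal = (6.9·ABW + 4·(RE−0.1))·FG·3.55
ABW = (1.07 − 1.027)·131.25·0.79/1.027 = 4.3413
OE = 259 − 259/1.07 = 16.9439 °P
AE = 259 − 259/1.027 = 6.8092 °P
RE = 0.1808·16.9439 + 0.8192·6.8092 = 8.6415 °P
Cal = (6.9·4.3413 + 4·(8.6415−0.1))·1.027·3.55

233.7769 kcal


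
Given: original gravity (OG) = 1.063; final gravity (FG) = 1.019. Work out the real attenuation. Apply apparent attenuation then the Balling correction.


AA = (OG−FG)/(OG−1)·100;  RA = AA·0.8192
AA = (1.063 − 1.019)/(1.063 − 1)·100 = 69.8413
RA = 69.8413·0.8192

57.2140 %


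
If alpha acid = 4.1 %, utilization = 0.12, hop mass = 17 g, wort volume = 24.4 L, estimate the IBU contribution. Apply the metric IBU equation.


IBU = (α/100)·mass·U·1000 / V
IBU = (4.1/100)·17·0.12·1000 / 24.4

3.4279 IBU
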